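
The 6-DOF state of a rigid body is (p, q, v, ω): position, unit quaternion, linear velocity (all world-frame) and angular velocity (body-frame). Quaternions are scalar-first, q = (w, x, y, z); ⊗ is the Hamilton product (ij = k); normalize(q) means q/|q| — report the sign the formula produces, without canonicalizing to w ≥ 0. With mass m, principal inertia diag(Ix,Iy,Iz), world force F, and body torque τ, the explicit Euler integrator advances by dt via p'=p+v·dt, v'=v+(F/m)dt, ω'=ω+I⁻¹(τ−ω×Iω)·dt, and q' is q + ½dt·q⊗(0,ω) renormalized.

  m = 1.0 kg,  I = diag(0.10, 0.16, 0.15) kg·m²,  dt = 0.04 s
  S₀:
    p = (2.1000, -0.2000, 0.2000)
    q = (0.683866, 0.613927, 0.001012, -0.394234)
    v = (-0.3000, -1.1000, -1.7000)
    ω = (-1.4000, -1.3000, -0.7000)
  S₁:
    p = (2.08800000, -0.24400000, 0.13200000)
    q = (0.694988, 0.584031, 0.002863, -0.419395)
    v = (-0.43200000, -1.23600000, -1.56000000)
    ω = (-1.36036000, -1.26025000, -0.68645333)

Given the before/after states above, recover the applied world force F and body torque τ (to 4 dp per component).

F = (-3.3000, -3.4000, 3.5000)
τ = (0.0900, 0.1100, 0.1600)

rate change Δω = (0.03964000, 0.03975000, 0.01354667)
precession coupling = (-0.0091, -0.0490, 0.1092)
applied torque τ = (0.0900, 0.1100, 0.1600)
Δv = v₁−v₀ = (-0.13200000, -0.13600000, 0.14000000)
F = m·Δv/dt = (-3.3000, -3.4000, 3.5000)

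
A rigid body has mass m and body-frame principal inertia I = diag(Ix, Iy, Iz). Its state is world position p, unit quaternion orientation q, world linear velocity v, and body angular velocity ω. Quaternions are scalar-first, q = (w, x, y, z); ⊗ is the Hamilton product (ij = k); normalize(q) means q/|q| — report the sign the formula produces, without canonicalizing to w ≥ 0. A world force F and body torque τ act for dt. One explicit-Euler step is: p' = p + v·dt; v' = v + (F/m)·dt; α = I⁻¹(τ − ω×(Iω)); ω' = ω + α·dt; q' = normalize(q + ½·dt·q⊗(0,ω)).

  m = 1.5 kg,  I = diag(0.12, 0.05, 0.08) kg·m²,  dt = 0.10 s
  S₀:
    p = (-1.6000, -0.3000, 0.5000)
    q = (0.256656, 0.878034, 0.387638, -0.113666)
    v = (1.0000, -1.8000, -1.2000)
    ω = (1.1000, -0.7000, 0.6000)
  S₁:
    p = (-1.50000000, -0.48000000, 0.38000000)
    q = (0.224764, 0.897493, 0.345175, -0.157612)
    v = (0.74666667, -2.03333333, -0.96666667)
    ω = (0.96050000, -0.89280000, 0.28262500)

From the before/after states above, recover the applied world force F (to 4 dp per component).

v₁ − v₀ = (-0.25333333, -0.23333333, 0.23333333)
m·(v₁−v₀)/dt = (-3.8000, -3.5000, 3.5000)

F = (-3.8000, -3.5000, 3.5000)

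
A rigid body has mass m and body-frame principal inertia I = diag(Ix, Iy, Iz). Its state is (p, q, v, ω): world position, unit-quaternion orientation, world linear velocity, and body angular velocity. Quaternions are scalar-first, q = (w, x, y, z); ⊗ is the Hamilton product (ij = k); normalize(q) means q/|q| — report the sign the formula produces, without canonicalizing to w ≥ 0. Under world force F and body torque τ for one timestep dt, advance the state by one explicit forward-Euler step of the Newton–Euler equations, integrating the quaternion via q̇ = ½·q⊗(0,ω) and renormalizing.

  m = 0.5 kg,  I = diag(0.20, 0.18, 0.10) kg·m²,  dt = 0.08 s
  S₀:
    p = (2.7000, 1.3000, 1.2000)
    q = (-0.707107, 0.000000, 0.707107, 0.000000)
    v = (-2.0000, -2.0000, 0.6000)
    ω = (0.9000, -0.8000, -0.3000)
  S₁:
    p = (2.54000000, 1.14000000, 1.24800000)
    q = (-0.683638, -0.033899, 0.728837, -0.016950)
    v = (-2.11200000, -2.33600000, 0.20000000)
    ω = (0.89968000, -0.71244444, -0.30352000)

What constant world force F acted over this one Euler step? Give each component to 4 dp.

v₁ − v₀ = (-0.11200000, -0.33600000, -0.40000000)
applied force F = (-0.7000, -2.1000, -2.5000)

F = (-0.7000, -2.1000, -2.5000)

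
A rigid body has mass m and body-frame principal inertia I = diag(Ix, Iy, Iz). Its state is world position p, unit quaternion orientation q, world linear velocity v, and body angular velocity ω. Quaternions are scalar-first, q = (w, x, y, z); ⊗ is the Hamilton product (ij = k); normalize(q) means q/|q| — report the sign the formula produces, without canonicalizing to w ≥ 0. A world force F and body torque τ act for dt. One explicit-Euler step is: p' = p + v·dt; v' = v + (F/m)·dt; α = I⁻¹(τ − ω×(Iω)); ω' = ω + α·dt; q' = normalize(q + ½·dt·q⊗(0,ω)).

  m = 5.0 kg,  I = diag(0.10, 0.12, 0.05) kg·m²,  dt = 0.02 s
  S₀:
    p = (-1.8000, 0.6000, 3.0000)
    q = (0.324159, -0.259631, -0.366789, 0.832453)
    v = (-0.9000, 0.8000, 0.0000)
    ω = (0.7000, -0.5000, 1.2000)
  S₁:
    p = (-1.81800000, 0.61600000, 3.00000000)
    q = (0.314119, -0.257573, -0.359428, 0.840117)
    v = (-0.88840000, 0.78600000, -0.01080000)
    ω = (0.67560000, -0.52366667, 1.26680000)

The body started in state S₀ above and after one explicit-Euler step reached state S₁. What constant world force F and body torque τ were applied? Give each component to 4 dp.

F = (2.9000, -3.5000, -2.7000)
τ = (-0.0800, -0.1000, 0.1600)

rate change Δω = (-0.02440000, -0.02366667, 0.06680000)
ω₀×(Iω₀) = (0.0420, 0.0420, -0.0070)
τ = I·(Δω/dt) + ω₀×(Iω₀) = (-0.0800, -0.1000, 0.1600)
Δv = v₁−v₀ = (0.01160000, -0.01400000, -0.01080000)
F = m·Δv/dt = (2.9000, -3.5000, -2.7000)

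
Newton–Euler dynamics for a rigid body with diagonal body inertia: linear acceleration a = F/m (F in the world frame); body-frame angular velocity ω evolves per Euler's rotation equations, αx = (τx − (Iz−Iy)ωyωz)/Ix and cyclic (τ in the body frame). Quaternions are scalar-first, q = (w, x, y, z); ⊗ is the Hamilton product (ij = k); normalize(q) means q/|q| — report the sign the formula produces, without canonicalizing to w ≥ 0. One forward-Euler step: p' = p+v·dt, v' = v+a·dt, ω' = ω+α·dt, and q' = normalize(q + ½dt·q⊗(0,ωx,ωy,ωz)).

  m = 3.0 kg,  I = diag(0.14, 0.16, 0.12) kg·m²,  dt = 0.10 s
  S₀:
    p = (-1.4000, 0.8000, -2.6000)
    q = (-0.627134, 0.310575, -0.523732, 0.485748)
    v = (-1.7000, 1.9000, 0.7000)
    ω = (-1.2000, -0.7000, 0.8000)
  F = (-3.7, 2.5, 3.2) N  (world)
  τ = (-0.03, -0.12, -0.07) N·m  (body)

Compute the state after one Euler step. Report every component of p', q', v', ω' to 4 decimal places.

p' = (-1.5700, 0.9900, -2.5300)
q' = (-0.6442, 0.3432, -0.5416, 0.4170)
v' = (-1.8233, 1.9833, 0.8067)
ω' = (-1.2374, -0.7630, 0.7277)

α = I⁻¹(τ − ω×Iω) = (-0.3743, -0.6300, -0.7233)
ω + α·dt = (-1.2374, -0.7630, 0.7277)
Hamilton product q⊗(0,ω) = (-0.3825208, 0.6735988, -0.3923638, -1.3475881)
updated quaternion q' = (-0.6442, 0.3432, -0.5416, 0.4170)
a = F/m = (-1.2333, 0.8333, 1.0667)
new position p' = (-1.5700, 0.9900, -2.5300)
new velocity v' = (-1.8233, 1.9833, 0.8067)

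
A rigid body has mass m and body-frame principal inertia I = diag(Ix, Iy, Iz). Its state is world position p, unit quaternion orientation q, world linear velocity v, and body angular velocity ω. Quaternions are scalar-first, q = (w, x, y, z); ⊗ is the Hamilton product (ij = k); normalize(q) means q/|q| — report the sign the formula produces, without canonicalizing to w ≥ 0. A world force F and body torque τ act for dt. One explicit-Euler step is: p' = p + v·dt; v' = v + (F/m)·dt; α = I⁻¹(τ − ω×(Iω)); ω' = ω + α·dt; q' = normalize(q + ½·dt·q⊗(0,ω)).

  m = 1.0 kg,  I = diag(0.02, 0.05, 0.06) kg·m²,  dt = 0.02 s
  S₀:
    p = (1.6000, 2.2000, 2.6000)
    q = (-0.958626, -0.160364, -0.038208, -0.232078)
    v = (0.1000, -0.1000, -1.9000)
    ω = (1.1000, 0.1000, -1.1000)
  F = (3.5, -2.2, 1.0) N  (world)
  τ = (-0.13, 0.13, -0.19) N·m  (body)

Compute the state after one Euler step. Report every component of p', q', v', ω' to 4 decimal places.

angular accel α = (-6.4450, 1.6320, -3.2217)
ω + α·dt = (0.9711, 0.1326, -1.1644)
Hamilton product q⊗(0,ω) = (-0.0750646, -0.9892520, -0.5275488, 1.0804810)
q' = normalize(q + ½dt·q⊗(0,ω)) = (-0.9593, -0.1702, -0.0435, -0.2212)
p + v·dt = (1.6020, 2.1980, 2.5620)
v' = v + a·dt = (0.1700, -0.1440, -1.8800)

p' = (1.6020, 2.1980, 2.5620)
q' = (-0.9593, -0.1702, -0.0435, -0.2212)
v' = (0.1700, -0.1440, -1.8800)
ω' = (0.9711, 0.1326, -1.1644)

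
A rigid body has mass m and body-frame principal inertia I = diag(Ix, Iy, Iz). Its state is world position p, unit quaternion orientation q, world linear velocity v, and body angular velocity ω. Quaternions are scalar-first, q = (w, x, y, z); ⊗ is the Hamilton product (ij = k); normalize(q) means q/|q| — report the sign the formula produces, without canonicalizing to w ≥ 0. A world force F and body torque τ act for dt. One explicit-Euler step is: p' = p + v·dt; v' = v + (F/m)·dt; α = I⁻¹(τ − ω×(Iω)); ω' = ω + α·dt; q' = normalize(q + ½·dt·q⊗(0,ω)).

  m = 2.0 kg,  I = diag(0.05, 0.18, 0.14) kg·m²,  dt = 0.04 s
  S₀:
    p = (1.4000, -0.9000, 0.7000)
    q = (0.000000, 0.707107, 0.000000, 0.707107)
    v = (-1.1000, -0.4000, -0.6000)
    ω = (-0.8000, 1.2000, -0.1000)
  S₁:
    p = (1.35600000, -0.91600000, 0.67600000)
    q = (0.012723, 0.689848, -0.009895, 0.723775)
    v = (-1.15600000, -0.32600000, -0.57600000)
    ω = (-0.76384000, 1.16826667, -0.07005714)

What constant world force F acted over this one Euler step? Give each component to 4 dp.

F = (-2.8000, 3.7000, 1.2000)

velocity change Δv = (-0.05600000, 0.07400000, 0.02400000)
F = m·Δv/dt = (-2.8000, 3.7000, 1.2000)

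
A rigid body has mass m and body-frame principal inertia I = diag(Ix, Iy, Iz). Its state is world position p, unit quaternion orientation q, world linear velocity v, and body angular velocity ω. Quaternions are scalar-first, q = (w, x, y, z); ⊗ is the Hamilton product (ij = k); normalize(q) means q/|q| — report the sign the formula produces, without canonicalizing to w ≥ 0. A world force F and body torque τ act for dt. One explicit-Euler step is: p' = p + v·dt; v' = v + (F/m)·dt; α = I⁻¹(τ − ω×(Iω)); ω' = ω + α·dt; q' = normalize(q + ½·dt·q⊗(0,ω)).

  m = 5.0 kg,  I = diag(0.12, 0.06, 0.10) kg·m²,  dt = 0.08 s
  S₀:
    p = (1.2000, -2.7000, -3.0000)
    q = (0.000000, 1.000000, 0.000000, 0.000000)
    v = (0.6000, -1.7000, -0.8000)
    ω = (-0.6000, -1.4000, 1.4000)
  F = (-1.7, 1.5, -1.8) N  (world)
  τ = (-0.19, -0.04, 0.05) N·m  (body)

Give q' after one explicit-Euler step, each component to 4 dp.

q' = (0.0239, 0.9966, -0.0558, -0.0558)

2q̇ = q⊗(0,ω) = (0.6000000, 0.0000000, -1.4000000, -1.4000000)
updated quaternion q' = (0.0239, 0.9966, -0.0558, -0.0558)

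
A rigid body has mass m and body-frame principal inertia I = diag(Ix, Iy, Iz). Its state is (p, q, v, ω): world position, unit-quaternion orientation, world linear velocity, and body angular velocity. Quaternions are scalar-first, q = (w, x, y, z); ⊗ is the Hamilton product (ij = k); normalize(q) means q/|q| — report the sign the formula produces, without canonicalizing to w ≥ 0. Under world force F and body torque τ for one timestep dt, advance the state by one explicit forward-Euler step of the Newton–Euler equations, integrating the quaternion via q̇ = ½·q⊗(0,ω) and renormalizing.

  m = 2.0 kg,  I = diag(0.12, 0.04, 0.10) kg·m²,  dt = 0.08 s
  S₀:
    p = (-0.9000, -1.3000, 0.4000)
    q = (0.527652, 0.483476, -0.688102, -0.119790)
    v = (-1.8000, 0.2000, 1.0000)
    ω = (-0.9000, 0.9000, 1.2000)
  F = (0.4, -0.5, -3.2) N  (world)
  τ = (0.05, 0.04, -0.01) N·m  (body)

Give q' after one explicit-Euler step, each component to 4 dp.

q⊗(0,ω) = (1.1981682, -1.1927982, 0.0025266, 0.4490190)
q' = normalize(q + ½dt·q⊗(0,ω)) = (0.5742, 0.4347, -0.6863, -0.1016)

q' = (0.5742, 0.4347, -0.6863, -0.1016)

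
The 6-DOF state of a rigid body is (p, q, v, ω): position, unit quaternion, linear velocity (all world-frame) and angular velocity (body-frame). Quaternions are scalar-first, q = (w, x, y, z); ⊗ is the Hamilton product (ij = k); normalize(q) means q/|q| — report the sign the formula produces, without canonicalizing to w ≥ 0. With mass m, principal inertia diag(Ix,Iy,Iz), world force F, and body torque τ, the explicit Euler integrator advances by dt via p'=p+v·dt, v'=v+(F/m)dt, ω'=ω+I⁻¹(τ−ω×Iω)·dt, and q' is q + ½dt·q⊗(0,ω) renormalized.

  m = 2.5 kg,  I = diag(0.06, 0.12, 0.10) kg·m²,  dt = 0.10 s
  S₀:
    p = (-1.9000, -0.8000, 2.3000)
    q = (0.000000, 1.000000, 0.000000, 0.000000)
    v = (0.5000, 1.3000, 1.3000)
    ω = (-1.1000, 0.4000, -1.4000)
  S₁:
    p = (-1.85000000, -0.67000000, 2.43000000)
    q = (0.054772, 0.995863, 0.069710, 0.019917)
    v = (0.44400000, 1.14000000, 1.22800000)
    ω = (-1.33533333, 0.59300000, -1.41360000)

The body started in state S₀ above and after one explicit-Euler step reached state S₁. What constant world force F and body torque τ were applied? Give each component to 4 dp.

F = (-1.4000, -4.0000, -1.8000)
τ = (-0.1300, 0.1700, -0.0400)

velocity change Δv = (-0.05600000, -0.16000000, -0.07200000)
applied force F = (-1.4000, -4.0000, -1.8000)
ω₁ − ω₀ = (-0.23533333, 0.19300000, -0.01360000)
ω₀×(Iω₀) = (0.0112, -0.0616, -0.0264)
applied torque τ = (-0.1300, 0.1700, -0.0400)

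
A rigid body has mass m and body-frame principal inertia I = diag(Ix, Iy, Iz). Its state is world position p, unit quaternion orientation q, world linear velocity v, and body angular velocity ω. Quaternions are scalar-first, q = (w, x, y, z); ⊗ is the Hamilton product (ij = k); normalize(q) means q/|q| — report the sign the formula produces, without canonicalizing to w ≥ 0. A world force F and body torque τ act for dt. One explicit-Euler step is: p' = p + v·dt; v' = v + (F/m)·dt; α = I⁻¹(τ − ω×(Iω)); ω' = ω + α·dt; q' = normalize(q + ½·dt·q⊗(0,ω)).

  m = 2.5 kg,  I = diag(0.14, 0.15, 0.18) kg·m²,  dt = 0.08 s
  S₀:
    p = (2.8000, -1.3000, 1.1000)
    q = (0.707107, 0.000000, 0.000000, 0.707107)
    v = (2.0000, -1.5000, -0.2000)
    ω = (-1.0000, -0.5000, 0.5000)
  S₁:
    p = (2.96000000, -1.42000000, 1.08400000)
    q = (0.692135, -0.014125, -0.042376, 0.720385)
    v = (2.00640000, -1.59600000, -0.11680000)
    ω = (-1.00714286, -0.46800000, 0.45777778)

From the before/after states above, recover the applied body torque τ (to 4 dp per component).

rate change Δω = (-0.00714286, 0.03200000, -0.04222222)
applied torque τ = (-0.0200, 0.0800, -0.0900)

τ = (-0.0200, 0.0800, -0.0900)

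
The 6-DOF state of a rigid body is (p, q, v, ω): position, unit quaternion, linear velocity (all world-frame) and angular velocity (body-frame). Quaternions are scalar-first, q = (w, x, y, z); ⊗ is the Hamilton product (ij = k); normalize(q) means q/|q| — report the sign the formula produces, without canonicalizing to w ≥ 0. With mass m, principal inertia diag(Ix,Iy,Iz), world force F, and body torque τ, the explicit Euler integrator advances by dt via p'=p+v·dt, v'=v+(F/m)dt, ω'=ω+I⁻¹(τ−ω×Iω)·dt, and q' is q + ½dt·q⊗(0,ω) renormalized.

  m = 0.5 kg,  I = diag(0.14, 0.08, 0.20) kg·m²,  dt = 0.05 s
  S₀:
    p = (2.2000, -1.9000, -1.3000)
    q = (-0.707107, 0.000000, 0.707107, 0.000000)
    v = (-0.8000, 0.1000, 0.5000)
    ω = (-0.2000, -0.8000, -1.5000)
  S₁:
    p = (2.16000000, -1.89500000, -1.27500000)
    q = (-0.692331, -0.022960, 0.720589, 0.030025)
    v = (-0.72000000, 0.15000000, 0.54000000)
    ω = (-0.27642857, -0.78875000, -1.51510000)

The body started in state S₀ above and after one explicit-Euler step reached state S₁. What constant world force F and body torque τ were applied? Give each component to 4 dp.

rate change Δω = (-0.07642857, 0.01125000, -0.01510000)
I·α + gyro = (-0.0700, 0.0000, -0.0700)
v₁ − v₀ = (0.08000000, 0.05000000, 0.04000000)
applied force F = (0.8000, 0.5000, 0.4000)

F = (0.8000, 0.5000, 0.4000)
τ = (-0.0700, 0.0000, -0.0700)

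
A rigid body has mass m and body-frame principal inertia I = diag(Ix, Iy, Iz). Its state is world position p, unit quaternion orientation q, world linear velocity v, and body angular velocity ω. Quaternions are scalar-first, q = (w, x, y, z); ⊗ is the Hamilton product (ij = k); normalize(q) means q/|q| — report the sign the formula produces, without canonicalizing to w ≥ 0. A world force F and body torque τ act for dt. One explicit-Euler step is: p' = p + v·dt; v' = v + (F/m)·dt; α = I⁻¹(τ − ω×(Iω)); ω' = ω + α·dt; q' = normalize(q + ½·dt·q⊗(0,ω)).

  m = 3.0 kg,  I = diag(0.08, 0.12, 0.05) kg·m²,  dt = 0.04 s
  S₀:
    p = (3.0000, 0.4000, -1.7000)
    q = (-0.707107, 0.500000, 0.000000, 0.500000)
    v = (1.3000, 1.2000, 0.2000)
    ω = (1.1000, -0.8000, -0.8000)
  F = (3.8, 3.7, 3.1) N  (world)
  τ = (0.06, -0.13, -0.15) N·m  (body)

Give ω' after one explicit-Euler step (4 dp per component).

gyro term ω×Iω = (-0.0448, -0.0264, -0.0352)
α = I⁻¹(τ − ω×Iω) = (1.3100, -0.8633, -2.2960)
ω + α·dt = (1.1524, -0.8345, -0.8918)

ω' = (1.1524, -0.8345, -0.8918)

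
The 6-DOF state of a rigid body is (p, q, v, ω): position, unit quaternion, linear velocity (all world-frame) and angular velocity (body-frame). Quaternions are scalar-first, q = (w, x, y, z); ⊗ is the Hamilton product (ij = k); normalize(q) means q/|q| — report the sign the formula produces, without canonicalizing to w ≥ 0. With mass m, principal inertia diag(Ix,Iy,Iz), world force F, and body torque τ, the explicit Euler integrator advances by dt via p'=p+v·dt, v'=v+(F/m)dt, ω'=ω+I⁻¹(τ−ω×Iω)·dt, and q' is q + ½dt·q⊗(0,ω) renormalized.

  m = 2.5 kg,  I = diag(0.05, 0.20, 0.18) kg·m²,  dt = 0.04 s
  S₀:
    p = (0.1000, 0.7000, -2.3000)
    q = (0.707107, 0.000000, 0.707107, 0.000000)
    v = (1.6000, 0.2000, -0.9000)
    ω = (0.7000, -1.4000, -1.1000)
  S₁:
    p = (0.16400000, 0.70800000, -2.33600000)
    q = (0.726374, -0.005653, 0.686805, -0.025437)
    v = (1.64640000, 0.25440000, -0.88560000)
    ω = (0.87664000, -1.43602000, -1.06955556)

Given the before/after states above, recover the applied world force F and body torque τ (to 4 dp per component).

Δv = v₁−v₀ = (0.04640000, 0.05440000, 0.01440000)
applied force F = (2.9000, 3.4000, 0.9000)
Δω = ω₁−ω₀ = (0.17664000, -0.03602000, 0.03044444)
ω₀×(Iω₀) = (-0.0308, 0.1001, -0.1470)
applied torque τ = (0.1900, -0.0800, -0.0100)

F = (2.9000, 3.4000, 0.9000)
τ = (0.1900, -0.0800, -0.0100)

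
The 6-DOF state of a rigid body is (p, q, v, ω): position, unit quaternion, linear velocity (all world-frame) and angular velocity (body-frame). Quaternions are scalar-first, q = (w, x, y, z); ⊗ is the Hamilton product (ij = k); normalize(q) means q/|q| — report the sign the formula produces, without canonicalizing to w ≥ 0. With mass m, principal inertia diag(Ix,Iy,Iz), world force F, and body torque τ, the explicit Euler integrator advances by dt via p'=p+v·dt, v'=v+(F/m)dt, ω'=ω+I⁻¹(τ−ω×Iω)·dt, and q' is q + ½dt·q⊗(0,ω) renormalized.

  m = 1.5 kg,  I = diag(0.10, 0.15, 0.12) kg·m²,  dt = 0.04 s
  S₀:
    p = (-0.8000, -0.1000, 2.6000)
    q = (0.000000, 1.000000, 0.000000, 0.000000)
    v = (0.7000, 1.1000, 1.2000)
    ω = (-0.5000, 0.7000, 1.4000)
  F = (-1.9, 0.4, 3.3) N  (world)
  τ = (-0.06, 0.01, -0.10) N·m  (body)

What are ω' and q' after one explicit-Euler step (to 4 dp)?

α = I⁻¹(τ − ω×Iω) = (-0.3060, -0.0267, -0.6875)
ω + α·dt = (-0.5122, 0.6989, 1.3725)
2q̇ = q⊗(0,ω) = (0.5000000, 0.0000000, -1.4000000, 0.7000000)
q + ½dt·q⊗(0,ω), renormalized = (0.0100, 0.9995, -0.0280, 0.0140)

ω' = (-0.5122, 0.6989, 1.3725)
q' = (0.0100, 0.9995, -0.0280, 0.0140)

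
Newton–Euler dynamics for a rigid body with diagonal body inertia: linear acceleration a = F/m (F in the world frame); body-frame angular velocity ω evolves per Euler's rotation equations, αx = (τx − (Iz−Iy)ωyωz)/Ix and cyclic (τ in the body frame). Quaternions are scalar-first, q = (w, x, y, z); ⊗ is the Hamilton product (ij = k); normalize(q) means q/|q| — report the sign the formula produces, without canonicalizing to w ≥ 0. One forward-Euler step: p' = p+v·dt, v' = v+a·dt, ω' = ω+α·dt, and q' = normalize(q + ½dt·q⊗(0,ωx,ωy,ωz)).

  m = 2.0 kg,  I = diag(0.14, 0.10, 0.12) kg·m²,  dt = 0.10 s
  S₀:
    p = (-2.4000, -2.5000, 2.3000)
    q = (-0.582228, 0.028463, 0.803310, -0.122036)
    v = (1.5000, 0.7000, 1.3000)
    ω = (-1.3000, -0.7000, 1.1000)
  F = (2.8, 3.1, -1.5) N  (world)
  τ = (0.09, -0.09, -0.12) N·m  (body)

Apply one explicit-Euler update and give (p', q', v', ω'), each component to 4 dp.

a = F/m = (1.4000, 1.5500, -0.7500)
new position p' = (-2.2500, -2.4300, 2.4300)
v' = v + a·dt = (1.6400, 0.8550, 1.2250)
α = I⁻¹(τ − ω×Iω) = (0.7529, -0.6140, -0.6967)
ω' = ω + α·dt = (-1.2247, -0.7614, 1.0303)
2q̇ = q⊗(0,ω) = (0.7335585, 1.5551122, 0.5348971, 0.3839281)
updated quaternion q' = (-0.5433, 0.1058, 0.8266, -0.1024)

p' = (-2.2500, -2.4300, 2.4300)
q' = (-0.5433, 0.1058, 0.8266, -0.1024)
v' = (1.6400, 0.8550, 1.2250)
ω' = (-1.2247, -0.7614, 1.0303)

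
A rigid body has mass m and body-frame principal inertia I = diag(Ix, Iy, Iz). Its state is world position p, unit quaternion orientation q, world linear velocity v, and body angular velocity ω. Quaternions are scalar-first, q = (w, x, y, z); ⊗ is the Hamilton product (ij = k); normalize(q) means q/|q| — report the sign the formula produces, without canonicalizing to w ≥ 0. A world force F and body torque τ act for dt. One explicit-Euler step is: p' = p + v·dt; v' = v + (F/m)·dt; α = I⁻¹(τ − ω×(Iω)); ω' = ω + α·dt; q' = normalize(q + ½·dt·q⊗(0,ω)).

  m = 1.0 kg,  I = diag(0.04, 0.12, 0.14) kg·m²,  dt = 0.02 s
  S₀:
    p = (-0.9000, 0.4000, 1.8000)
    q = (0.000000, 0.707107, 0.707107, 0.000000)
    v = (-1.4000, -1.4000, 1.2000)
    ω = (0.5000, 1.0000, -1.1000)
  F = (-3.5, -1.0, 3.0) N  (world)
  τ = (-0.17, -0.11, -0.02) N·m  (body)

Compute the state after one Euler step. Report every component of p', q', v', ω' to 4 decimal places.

(τ − ω×Iω)/I = (-3.7000, -1.3750, -0.4286)
new body rate ω' = (0.4260, 0.9725, -1.1086)
q⊗(0,ω) = (-1.0606605, -0.7778177, 0.7778177, 0.3535535)
updated quaternion q' = (-0.0106, 0.6992, 0.7148, 0.0035)
linear accel F/m = (-3.5000, -1.0000, 3.0000)
new position p' = (-0.9280, 0.3720, 1.8240)
new velocity v' = (-1.4700, -1.4200, 1.2600)

p' = (-0.9280, 0.3720, 1.8240)
q' = (-0.0106, 0.6992, 0.7148, 0.0035)
v' = (-1.4700, -1.4200, 1.2600)
ω' = (0.4260, 0.9725, -1.1086)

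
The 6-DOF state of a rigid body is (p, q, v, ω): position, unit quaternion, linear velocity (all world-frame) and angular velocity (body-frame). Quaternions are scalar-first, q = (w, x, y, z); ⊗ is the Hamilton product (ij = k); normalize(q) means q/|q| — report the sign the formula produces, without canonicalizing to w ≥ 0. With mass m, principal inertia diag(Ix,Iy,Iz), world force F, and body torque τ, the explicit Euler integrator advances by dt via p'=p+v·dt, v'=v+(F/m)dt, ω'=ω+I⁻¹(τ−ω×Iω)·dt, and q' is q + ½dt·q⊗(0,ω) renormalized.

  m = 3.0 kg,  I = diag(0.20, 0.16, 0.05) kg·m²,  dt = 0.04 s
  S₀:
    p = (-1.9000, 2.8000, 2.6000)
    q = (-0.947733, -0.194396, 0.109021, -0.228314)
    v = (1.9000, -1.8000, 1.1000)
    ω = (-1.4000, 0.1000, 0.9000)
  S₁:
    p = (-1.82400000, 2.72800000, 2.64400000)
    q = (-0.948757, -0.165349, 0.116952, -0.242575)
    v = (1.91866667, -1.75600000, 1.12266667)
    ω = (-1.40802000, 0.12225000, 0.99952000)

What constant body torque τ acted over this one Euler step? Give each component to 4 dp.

Δω = ω₁−ω₀ = (-0.00802000, 0.02225000, 0.09952000)
precession coupling = (-0.0099, -0.1890, 0.0056)
applied torque τ = (-0.0500, -0.1000, 0.1300)

τ = (-0.0500, -0.1000, 0.1300)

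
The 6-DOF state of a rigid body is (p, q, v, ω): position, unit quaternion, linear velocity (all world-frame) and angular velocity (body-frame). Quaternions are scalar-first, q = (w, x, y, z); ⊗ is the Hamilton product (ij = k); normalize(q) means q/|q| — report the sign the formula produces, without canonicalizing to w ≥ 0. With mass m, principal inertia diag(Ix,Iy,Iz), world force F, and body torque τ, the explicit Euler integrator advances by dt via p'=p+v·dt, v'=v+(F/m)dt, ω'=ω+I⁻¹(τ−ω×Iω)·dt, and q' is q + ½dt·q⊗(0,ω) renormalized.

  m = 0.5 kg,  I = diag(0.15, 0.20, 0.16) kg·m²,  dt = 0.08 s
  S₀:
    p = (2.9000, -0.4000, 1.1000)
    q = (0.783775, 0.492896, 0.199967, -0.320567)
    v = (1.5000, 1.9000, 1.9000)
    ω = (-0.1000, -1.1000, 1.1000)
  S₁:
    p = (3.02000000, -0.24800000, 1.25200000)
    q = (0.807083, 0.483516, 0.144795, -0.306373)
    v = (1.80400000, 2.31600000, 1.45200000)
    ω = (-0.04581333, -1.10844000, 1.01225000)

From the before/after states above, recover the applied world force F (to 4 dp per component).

F = (1.9000, 2.6000, -2.8000)

v₁ − v₀ = (0.30400000, 0.41600000, -0.44800000)
F = m·Δv/dt = (1.9000, 2.6000, -2.8000)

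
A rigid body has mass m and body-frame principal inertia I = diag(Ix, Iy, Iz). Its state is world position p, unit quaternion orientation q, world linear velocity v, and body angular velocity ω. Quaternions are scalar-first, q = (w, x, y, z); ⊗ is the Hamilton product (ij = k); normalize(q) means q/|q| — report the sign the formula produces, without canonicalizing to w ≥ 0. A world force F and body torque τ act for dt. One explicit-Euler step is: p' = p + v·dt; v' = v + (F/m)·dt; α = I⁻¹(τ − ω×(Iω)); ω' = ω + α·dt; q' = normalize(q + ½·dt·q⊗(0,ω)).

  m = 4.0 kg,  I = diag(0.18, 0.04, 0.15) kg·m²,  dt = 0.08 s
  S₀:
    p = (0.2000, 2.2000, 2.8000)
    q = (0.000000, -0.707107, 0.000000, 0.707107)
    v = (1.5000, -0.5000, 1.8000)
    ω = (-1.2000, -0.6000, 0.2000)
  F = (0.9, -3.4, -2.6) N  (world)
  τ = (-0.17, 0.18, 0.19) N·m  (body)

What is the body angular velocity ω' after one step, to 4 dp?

ω' = (-1.2697, -0.2256, 0.3551)

α = I⁻¹(τ − ω×Iω) = (-0.8711, 4.6800, 1.9387)
ω + α·dt = (-1.2697, -0.2256, 0.3551)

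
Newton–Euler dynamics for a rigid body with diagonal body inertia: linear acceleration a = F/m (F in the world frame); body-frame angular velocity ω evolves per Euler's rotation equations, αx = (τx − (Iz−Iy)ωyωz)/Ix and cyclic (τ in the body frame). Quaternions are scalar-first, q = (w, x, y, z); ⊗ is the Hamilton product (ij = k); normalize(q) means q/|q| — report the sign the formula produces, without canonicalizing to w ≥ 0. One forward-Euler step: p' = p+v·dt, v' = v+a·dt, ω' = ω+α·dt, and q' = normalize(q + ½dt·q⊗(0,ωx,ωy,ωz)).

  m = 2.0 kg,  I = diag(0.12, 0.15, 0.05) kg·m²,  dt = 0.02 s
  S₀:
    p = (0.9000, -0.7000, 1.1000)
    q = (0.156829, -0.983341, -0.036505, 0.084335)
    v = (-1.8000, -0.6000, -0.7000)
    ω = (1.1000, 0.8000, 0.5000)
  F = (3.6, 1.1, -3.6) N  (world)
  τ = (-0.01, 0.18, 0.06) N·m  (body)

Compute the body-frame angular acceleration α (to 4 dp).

precession coupling ω×(Iω) = (-0.0400, 0.0385, 0.0264)
angular accel α = (0.2500, 0.9433, 0.6720)

α = (0.2500, 0.9433, 0.6720)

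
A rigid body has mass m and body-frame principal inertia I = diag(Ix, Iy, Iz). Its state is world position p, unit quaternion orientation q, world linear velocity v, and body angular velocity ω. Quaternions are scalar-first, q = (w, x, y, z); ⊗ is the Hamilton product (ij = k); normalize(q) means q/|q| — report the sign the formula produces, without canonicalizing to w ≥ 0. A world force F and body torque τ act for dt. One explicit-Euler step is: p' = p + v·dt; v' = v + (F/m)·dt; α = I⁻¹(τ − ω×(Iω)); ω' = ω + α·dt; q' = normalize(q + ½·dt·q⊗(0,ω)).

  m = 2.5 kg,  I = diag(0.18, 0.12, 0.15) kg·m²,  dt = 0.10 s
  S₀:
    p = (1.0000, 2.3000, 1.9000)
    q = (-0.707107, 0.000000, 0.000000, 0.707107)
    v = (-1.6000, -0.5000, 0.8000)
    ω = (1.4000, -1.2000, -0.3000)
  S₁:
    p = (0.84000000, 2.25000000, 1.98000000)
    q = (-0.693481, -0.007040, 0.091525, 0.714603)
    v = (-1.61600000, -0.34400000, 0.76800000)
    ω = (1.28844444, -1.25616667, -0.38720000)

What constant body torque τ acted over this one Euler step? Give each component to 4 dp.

τ = (-0.1900, -0.0800, -0.0300)

ω₁ − ω₀ = (-0.11155556, -0.05616667, -0.08720000)
ω₀×(Iω₀) = (0.0108, -0.0126, 0.1008)
I·α + gyro = (-0.1900, -0.0800, -0.0300)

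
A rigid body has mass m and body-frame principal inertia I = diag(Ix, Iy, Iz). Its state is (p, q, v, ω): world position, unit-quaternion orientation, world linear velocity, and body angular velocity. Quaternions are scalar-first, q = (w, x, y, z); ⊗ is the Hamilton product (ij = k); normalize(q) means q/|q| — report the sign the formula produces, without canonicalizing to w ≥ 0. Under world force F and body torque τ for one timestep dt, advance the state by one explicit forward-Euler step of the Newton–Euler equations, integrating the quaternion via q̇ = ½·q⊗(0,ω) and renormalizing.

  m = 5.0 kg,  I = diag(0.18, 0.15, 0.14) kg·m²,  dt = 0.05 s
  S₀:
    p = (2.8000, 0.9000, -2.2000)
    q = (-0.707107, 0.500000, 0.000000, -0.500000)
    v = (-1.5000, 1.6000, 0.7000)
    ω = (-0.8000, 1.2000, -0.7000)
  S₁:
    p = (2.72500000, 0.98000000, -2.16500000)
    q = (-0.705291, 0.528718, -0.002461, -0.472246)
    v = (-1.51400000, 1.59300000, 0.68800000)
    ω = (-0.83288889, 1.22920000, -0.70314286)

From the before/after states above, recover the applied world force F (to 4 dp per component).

velocity change Δv = (-0.01400000, -0.00700000, -0.01200000)
F = m·Δv/dt = (-1.4000, -0.7000, -1.2000)

F = (-1.4000, -0.7000, -1.2000)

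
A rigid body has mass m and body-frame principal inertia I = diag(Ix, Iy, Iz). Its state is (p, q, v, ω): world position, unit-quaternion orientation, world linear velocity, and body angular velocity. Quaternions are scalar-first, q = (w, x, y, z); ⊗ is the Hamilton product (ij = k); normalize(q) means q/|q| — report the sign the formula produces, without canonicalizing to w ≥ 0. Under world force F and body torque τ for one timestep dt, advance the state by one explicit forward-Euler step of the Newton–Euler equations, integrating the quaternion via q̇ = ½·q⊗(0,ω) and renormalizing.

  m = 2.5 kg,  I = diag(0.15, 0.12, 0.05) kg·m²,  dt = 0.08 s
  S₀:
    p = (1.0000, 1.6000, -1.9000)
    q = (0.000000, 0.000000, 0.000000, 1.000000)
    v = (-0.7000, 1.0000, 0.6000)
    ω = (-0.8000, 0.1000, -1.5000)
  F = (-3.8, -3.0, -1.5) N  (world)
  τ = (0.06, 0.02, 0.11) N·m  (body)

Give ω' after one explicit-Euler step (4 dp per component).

gyro term ω×Iω = (0.0105, 0.1200, 0.0024)
angular accel α = (0.3300, -0.8333, 2.1520)
ω + α·dt = (-0.7736, 0.0333, -1.3278)

ω' = (-0.7736, 0.0333, -1.3278)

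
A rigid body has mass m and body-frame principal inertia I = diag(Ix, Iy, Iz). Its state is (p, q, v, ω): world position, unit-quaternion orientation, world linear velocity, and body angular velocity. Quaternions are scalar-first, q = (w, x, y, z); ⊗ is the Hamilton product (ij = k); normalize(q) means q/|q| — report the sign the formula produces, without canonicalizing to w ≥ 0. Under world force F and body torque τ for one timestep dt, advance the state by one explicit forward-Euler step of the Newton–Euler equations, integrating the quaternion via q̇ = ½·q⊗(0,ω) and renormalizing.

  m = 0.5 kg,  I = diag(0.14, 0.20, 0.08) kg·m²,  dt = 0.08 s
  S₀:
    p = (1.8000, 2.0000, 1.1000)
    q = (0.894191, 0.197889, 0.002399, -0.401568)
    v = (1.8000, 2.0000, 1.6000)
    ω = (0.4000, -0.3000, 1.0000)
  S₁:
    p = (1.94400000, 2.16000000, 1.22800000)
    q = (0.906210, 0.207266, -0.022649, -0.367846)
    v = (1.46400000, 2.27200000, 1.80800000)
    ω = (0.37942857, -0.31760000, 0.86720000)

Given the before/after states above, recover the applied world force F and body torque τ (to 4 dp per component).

F = (-2.1000, 1.7000, 1.3000)
τ = (0.0000, -0.0200, -0.1400)

v₁ − v₀ = (-0.33600000, 0.27200000, 0.20800000)
F = m·Δv/dt = (-2.1000, 1.7000, 1.3000)
ω₁ − ω₀ = (-0.02057143, -0.01760000, -0.13280000)
gyro term ω₀×Iω₀ = (0.0360, 0.0240, -0.0072)
applied torque τ = (0.0000, -0.0200, -0.1400)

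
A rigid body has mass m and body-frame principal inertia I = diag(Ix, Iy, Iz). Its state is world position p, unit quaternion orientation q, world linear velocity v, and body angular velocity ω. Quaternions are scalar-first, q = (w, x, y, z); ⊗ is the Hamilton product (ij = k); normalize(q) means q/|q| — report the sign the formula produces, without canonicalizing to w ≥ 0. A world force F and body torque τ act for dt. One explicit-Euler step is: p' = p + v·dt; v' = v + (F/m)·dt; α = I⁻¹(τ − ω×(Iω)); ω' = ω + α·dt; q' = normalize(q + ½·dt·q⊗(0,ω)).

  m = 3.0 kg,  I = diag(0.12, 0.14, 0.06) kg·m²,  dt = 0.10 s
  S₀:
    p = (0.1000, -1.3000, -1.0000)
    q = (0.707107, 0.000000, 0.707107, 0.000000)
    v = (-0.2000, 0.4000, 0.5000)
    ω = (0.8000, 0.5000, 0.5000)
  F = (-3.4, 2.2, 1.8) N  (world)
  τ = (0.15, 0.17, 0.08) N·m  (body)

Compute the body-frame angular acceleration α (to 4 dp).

α = (1.4167, 1.0429, 1.2000)

gyro term ω×Iω = (-0.0200, 0.0240, 0.0080)
(τ − ω×Iω)/I = (1.4167, 1.0429, 1.2000)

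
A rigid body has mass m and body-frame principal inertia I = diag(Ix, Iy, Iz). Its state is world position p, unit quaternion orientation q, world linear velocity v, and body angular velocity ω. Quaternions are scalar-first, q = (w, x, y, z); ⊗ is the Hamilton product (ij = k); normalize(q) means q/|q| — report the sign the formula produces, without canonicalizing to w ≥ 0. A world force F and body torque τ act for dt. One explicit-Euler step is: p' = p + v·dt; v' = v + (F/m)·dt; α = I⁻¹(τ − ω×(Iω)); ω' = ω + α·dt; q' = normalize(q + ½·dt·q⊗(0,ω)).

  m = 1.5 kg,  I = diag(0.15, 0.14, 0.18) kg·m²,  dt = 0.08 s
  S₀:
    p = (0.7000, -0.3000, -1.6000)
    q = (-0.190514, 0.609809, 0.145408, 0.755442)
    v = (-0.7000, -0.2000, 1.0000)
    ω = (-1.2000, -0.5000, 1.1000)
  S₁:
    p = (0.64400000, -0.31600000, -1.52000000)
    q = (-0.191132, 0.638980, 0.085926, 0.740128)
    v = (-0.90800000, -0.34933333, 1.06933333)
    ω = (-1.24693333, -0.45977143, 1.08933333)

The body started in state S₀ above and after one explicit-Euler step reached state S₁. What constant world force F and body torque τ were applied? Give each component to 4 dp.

F = (-3.9000, -2.8000, 1.3000)
τ = (-0.1100, 0.1100, -0.0300)

ω₁ − ω₀ = (-0.04693333, 0.04022857, -0.01066667)
ω₀×(Iω₀) = (-0.0220, 0.0396, -0.0060)
τ = I·(Δω/dt) + ω₀×(Iω₀) = (-0.1100, 0.1100, -0.0300)
velocity change Δv = (-0.20800000, -0.14933333, 0.06933333)
applied force F = (-3.9000, -2.8000, 1.3000)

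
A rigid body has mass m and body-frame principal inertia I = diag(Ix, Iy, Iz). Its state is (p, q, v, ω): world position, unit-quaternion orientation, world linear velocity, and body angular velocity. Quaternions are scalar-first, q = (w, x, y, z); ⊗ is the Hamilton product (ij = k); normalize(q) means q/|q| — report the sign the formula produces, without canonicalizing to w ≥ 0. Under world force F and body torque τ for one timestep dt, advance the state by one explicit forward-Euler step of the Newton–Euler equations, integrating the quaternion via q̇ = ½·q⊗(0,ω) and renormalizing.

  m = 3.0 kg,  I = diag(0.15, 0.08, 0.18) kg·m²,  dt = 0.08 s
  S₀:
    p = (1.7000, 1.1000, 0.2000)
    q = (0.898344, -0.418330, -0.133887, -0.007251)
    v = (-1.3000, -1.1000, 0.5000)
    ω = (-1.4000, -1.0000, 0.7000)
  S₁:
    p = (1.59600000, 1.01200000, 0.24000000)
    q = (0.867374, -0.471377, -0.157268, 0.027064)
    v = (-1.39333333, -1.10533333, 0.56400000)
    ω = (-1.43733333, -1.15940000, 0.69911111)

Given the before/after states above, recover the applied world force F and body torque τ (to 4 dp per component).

v₁ − v₀ = (-0.09333333, -0.00533333, 0.06400000)
applied force F = (-3.5000, -0.2000, 2.4000)
ω₁ − ω₀ = (-0.03733333, -0.15940000, -0.00088889)
applied torque τ = (-0.1400, -0.1300, -0.1000)

F = (-3.5000, -0.2000, 2.4000)
τ = (-0.1400, -0.1300, -0.1000)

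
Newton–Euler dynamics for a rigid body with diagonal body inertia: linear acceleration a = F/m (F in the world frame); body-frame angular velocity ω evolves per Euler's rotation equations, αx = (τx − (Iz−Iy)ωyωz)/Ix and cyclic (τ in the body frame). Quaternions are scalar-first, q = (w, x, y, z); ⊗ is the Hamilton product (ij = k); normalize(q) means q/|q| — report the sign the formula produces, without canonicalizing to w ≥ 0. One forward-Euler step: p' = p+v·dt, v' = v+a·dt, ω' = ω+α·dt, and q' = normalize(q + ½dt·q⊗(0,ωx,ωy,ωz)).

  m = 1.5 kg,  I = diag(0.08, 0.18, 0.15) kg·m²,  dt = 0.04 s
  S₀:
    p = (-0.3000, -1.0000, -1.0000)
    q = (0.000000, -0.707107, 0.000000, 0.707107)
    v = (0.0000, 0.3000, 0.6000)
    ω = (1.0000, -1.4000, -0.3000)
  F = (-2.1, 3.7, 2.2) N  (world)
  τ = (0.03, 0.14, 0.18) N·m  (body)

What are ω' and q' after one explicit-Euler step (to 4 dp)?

ω' = (1.0213, -1.3736, -0.2147)
q' = (0.0184, -0.6869, 0.0099, 0.7265)

precession coupling ω×(Iω) = (-0.0126, 0.0210, -0.1400)
(τ − ω×Iω)/I = (0.5325, 0.6611, 2.1333)
new body rate ω' = (1.0213, -1.3736, -0.2147)
q⊗(0,ω) = (0.9192391, 0.9899498, 0.4949749, 0.9899498)
updated quaternion q' = (0.0184, -0.6869, 0.0099, 0.7265)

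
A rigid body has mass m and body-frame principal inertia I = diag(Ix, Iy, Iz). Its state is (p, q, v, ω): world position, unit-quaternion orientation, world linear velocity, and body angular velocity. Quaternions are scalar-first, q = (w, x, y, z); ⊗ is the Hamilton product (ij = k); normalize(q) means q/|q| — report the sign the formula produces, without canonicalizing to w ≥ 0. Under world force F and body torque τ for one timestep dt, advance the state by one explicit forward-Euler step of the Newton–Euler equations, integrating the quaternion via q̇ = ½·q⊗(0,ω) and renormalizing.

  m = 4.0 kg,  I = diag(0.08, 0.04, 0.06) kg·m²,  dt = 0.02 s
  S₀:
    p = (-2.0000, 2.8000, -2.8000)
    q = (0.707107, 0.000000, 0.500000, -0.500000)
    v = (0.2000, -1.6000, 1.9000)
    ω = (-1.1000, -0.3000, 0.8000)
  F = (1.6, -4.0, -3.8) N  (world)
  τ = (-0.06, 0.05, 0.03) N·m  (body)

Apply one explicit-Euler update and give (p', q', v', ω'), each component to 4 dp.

ω×(Iω) gyroscopic = (-0.0048, -0.0176, -0.0132)
α = I⁻¹(τ − ω×Iω) = (-0.6900, 1.6900, 0.7200)
ω' = ω + α·dt = (-1.1138, -0.2662, 0.8144)
Hamilton product q⊗(0,ω) = (0.5500000, -0.5278177, 0.3378679, 1.1156856)
q' = normalize(q + ½dt·q⊗(0,ω)) = (0.7125, -0.0053, 0.5033, -0.4888)
new position p' = (-1.9960, 2.7680, -2.7620)
new velocity v' = (0.2080, -1.6200, 1.8810)

p' = (-1.9960, 2.7680, -2.7620)
q' = (0.7125, -0.0053, 0.5033, -0.4888)
v' = (0.2080, -1.6200, 1.8810)
ω' = (-1.1138, -0.2662, 0.8144)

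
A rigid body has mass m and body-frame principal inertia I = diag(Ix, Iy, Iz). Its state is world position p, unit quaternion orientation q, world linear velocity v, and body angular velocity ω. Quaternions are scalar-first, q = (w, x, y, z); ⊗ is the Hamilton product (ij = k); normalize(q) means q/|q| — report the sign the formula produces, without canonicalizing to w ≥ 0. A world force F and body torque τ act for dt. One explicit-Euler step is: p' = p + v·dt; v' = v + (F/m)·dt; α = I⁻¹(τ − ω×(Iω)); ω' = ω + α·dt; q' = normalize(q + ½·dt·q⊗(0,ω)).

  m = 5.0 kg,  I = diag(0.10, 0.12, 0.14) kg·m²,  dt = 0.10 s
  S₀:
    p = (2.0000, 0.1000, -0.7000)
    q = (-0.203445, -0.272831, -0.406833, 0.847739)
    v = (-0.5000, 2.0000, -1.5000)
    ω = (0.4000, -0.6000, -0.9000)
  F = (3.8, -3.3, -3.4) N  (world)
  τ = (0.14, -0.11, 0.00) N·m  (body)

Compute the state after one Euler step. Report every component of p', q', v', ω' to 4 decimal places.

p' = (1.9500, 0.3000, -0.8500)
q' = (-0.1718, -0.2328, -0.3954, 0.8718)
v' = (-0.4240, 1.9340, -1.5680)
ω' = (0.5292, -0.7037, -0.8966)

a = (0.7600, -0.6600, -0.6800)
new position p' = (1.9500, 0.3000, -0.8500)
v + (F/m)dt = (-0.4240, 1.9340, -1.5680)
angular accel α = (1.2920, -1.0367, 0.0343)
ω' = ω + α·dt = (0.5292, -0.7037, -0.8966)
Hamilton product q⊗(0,ω) = (0.6279977, 0.7934151, 0.2156147, 0.5095323)
q' = normalize(q + ½dt·q⊗(0,ω)) = (-0.1718, -0.2328, -0.3954, 0.8718)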